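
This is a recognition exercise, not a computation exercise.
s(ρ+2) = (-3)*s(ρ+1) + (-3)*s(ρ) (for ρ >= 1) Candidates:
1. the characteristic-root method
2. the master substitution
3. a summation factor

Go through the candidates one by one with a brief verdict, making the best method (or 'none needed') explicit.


Method: the characteristic-root method — every coefficient is a fixed number and the forcing is zero — substitute r^ρ and read off the root equation.
- the characteristic-root method: yes, a natural case for it.
- the master substitution — this is shift-type recursion, outside the divide-and-conquer template.
- a summation factor — a summation factor telescopes one-step recursions; this one carries higher-order memory.


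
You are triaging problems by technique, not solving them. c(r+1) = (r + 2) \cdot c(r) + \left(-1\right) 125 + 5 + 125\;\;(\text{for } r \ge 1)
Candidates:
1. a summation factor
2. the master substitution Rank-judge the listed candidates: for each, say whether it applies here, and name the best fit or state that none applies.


Method: a summation factor — an index-dependent multiplier r + 2 rules out characteristic roots; a summation factor converts it to a pure difference.
- a summation factor: applicable, and directly so.
- the master substitution: the recursion steps by a constant offset, so exponential reindexing is pointless.


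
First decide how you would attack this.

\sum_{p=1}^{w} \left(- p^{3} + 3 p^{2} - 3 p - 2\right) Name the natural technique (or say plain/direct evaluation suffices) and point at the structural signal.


Diagnosis: no special technique — nothing telescopes and nothing is geometric; polynomial terms in p sum term by term.


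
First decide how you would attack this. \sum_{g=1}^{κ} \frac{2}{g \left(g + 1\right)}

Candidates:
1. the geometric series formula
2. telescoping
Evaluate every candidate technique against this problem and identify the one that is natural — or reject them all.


Method: telescoping — \frac{2}{g \left(g + 1\right)} hides a difference of shifted reciprocals — decompose it and the middle of the sum vanishes.
- the geometric series formula: dividing successive terms gives an index-dependent quantity, not a constant.
- telescoping — applies; the problem has the shape this method handles.


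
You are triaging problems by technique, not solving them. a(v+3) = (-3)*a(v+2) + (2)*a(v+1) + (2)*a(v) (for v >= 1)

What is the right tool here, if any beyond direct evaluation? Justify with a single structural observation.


Technique: the characteristic-root method — constant coefficients and linearity mean the ansatz r^v reduces it to solving the characteristic polynomial.


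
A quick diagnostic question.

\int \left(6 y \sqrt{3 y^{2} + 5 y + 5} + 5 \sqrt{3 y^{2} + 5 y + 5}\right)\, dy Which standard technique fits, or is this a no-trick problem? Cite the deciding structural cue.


Technique: u-substitution — collected, the integrand has one factor that is, up to a constant, the derivative of an inner expression the rest depends on — substitute for that inner expression.


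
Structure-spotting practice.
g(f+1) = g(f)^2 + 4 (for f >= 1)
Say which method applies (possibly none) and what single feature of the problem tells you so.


Method: no special technique — the update rule curves (it is not linear in the unknown sequence), so no superposition-based closed form attaches — iterate or study it directly.


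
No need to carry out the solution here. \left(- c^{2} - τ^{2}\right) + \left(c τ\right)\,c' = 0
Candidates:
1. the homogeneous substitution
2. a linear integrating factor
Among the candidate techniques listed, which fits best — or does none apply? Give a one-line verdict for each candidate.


Method: the homogeneous substitution — the slope's numerator and denominator share total degree; set v = c/τ and the equation drops to separable form. A Bernoulli substitution is a fair alternative on this equation directly; the homogeneous reading takes it as given.
- the homogeneous substitution — yes — fits the structure here.
- a linear integrating factor: a nonlinear term in the unknown puts this outside the integrating-factor template.


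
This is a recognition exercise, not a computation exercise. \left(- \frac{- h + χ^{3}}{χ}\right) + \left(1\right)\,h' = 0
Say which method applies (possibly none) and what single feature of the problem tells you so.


Method: a linear integrating factor — the unknown enters only to the first power against a nonzero forcing term — the integrating-factor template applies directly.


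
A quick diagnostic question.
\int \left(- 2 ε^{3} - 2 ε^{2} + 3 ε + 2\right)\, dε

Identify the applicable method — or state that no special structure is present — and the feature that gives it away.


Diagnosis: no special technique — the integrand is a sum of constant multiples of powers of ε — integrate term by term.


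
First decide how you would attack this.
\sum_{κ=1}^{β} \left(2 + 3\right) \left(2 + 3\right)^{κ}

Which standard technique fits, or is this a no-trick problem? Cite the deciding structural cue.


Method: the geometric series formula — consecutive terms stand in a fixed index-free ratio — the geometric sum formula closes it.


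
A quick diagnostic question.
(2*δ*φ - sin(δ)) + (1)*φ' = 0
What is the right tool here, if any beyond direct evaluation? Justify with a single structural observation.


Method: a linear integrating factor — the unknown enters only to the first power against a nonzero forcing term — the integrating-factor template applies directly.


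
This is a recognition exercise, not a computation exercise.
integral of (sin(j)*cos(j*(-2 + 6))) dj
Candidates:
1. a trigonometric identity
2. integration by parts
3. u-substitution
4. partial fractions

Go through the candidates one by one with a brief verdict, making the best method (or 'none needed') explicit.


Method: a trigonometric identity — two different frequencies multiply in sin(j)*cos(j*(-2 + 6)); the product-to-sum formula separates them.
- a trigonometric identity — yes — fits the structure here.
- integration by parts — not the fit here: there is no polynomial factor to ladder down — parts can still close the trigonometric product by recursion, though the identity rewrite is the direct route.
- u-substitution — no subexpression of the integrand serves as a whole-integral substitution inner — individual terms may offer their own, but none carries its derivative as a factor of the full integrand; a working change of variable would have to be constructed from outside the expression.
- partial fractions: the expression is not a ratio of polynomials that decomposes further.


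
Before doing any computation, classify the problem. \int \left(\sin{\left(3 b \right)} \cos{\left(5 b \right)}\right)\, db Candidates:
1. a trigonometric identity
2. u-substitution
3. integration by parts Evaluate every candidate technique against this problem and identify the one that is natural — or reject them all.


Best approach: a trigonometric identity — two different frequencies multiply in \sin{\left(3 b \right)} \cos{\left(5 b \right)}; the product-to-sum formula separates them.
- a trigonometric identity — applicable, and directly so.
- u-substitution: no subexpression of the integrand serves as a whole-integral substitution inner — individual terms may offer their own, but none carries its derivative as a factor of the full integrand; a working change of variable would have to be constructed from outside the expression.
- integration by parts — not the natural route: no polynomial-kernel product appears — a recursive parts reduction of the trigonometric product exists, but the identity rewrite is direct.


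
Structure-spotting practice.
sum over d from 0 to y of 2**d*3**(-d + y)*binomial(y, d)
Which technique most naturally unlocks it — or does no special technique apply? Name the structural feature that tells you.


Verdict: the binomial theorem — the summand is term d of a binomial expansion in 2 and 3; the whole sum is a single power.


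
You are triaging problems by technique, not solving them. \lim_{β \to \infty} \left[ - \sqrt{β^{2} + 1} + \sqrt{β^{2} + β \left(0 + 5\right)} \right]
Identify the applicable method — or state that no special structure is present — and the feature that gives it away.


Diagnosis: conjugate multiplication — \sqrt{β^{2} + β \left(0 + 5\right)} and \sqrt{β^{2} + 1} both blow up, but their difference is tame once the conjugate rationalizes it.


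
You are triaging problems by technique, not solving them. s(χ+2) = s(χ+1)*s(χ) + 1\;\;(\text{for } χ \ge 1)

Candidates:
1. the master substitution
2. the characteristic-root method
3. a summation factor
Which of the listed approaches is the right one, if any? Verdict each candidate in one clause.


Diagnosis: no special technique — this one you iterate or analyze qualitatively: the nonlinearity defeats linear solution methods.
- the master substitution — this is shift-type recursion, outside the divide-and-conquer template.
- the characteristic-root method — the recursion is nonlinear in the sequence values, so no linear-modes ansatz applies.
- a summation factor — the recursion is nonlinear — outside the first-order linear family a summation factor addresses.


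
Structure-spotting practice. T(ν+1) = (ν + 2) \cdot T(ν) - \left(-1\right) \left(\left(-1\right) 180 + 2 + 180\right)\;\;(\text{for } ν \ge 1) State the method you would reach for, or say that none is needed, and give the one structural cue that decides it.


Verdict: a summation factor — it is first-order linear but the coefficient ν + 2 depends on the index, so multiply through by a summation factor to telescope it.


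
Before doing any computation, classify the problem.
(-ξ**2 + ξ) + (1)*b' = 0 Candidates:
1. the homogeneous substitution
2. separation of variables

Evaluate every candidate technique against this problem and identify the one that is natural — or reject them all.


Verdict: no special technique — solved for the derivative, no b appears — this is antidifferentiation in ξ wearing ODE clothing.
- the homogeneous substitution: the ratio of the variables does not determine the slope.
- separation of variables: any separation here is vacuous (nothing depends on the unknown); direct integration is the honest label.


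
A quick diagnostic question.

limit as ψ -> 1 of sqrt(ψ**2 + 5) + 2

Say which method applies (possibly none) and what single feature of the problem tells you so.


Diagnosis: no special technique — the expression is continuous at the evaluation point — substitute directly; no indeterminate form appears.


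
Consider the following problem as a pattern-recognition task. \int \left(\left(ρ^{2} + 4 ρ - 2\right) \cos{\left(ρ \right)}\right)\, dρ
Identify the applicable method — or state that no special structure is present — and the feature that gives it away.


Technique: integration by parts — a polynomial ρ^{2} + 4 ρ - 2 against the kernel \cos{\left(ρ \right)} is the signature bounded-ladder case for integration by parts.


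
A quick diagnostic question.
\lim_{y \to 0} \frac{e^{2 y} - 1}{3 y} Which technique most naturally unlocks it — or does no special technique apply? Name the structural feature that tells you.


Method: l'Hôpital's rule (0/0) — both numerator and denominator vanish at 0: the genuine 0/0 indeterminate that l'Hôpital exists for. One could equally expand both pieces locally and compare leading terms; the rule does that in one stroke.


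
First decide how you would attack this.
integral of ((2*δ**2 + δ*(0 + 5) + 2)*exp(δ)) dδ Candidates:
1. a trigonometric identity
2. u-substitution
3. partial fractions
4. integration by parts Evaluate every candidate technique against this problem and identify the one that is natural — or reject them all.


Verdict: integration by parts — a polynomial (2*δ**2 + δ*(0 + 5) + 2) against the kernel exp(δ) is the signature bounded-ladder case for integration by parts.
- a trigonometric identity — there is no trigonometric structure at all — the integrand carries no sine or cosine to rewrite.
- u-substitution: no subexpression of the integrand serves as a whole-integral substitution inner — individual terms may offer their own, but none carries its derivative as a factor of the full integrand; a working change of variable would have to be constructed from outside the expression.
- partial fractions: the expression is not a ratio of polynomials that decomposes further.
- integration by parts — a fit — the right tool for this form.


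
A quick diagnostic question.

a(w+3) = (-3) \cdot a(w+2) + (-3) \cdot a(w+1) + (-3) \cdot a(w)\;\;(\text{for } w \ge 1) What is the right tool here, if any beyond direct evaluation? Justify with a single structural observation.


Technique: the characteristic-root method — constant coefficients and linearity mean the ansatz r^w reduces it to solving the characteristic polynomial.


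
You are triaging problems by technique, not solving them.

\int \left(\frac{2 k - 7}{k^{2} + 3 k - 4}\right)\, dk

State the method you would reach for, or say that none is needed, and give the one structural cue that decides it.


Diagnosis: partial fractions — the bottom, k^{2} + 3 k - 4, comes apart into simple factors, and a proper rational function over split factors decomposes.


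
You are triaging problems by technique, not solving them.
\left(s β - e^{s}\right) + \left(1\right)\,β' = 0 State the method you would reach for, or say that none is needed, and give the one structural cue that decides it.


Verdict: a linear integrating factor — arrange it as β' + s·β = (the forcing term) and the integrating factor does the rest.


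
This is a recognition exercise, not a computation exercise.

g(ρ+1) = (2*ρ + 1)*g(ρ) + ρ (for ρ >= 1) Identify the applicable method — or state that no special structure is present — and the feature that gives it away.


Diagnosis: a summation factor — first-order linear but the coefficient 2*ρ + 1 moves with the index — divide by the cumulative product and telescope.


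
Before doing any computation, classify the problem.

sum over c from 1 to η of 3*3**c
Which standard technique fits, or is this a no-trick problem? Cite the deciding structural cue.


Diagnosis: the geometric series formula — term-over-term division gives 3 every time — index-free ratio, geometric sum formula applies.


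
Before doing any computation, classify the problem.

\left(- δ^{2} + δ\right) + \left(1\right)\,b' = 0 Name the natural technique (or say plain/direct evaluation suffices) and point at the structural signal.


Technique: no special technique — the slope is a function of δ alone, so integrate both sides directly.


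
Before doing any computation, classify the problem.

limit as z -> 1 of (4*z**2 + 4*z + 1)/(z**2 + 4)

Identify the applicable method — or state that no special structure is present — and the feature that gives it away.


Best approach: no special technique — the expression is continuous at the evaluation point — substitute directly; no indeterminate form appears.


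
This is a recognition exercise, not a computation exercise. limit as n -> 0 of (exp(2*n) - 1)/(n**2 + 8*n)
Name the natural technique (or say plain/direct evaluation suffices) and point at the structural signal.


Diagnosis: l'Hôpital's rule (0/0) — numerator and denominator both vanish at 0 — a genuine 0/0 form, which is exactly when l'Hôpital applies. Expanding numerator and denominator to first order gives the same value — the rule automates exactly that.


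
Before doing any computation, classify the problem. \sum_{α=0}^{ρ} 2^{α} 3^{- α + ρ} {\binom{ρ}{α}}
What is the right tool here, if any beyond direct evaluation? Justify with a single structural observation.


Technique: the binomial theorem — {\binom{ρ}{α}} weighting matched powers of 2 and 3 is the expanded form of (2 + 3)^ρ — fold it back up.


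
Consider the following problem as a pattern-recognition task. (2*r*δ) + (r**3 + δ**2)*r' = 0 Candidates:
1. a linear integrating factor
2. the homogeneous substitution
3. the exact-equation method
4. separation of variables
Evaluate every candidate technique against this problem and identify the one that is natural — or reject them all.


Verdict: the exact-equation method — d/dr of 2*r*δ equals d/dδ of r**3 + δ**2: the form is a total differential of one potential — integrate it exactly.
- a linear integrating factor — a nonlinear term in the unknown puts this outside the integrating-factor template.
- the homogeneous substitution: the slope changes under joint rescaling, failing the degree-zero test.
- the exact-equation method: applies; the problem has the shape this method handles.
- separation of variables: no algebra isolates the independent variable on one side and the unknown on the other.


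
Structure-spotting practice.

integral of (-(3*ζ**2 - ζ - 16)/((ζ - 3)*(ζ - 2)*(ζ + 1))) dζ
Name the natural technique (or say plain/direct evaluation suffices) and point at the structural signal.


Best approach: partial fractions — the bottom factors while the top stays lower-degree — split into simple fractions and integrate piece by piece.


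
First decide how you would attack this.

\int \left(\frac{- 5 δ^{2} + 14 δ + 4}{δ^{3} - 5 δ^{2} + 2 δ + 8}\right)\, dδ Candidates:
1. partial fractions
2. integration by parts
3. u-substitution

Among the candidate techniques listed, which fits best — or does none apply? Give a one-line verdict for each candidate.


Technique: partial fractions — δ^{3} - 5 δ^{2} + 2 δ + 8 splits into linear pieces, so the quotient is a sum of simple fractions — decompose before integrating.
- partial fractions — applicable, and directly so.
- integration by parts: there is no nonconstant-polynomial-times-kernel split with an exp, sine, cosine (degree-1 argument), or logarithm partner.
- u-substitution — no subexpression of the integrand serves as a whole-integral substitution inner — individual terms may offer their own, but none carries its derivative as a factor of the full integrand; a working change of variable would have to be constructed from outside the expression.


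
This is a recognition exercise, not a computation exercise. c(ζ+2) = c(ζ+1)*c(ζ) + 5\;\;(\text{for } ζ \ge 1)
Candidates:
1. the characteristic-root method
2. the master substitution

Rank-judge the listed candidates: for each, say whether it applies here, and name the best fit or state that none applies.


Diagnosis: no special technique — the unknown sequence enters the update nonlinearly, so no linear method fits the recurrence as written — direct iteration remains.
- the characteristic-root method — nonlinearity rules out exponential-mode superposition from the start.
- the master substitution — with no divided-index recursive call, reindexing by powers of a base buys nothing.


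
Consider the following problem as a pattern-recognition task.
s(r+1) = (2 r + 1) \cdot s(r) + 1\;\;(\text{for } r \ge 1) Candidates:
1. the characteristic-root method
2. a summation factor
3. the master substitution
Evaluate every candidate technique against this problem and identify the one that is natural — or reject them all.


Method: a summation factor — first-order, linear, moving coefficient 2 r + 1: the discrete analogue of an integrating factor handles it.
- the characteristic-root method: an index-dependent weight blocks the pure exponential ansatz.
- a summation factor — yes, a natural case for it.
- the master substitution: the recursion steps by a constant offset, so exponential reindexing is pointless.


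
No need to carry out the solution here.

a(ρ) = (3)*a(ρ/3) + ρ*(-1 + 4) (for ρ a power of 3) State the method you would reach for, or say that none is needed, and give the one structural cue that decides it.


Method: the master substitution — divide-the-index recursion (ρ/3 inside the call) straightens out once the index is rewritten as 3^m.


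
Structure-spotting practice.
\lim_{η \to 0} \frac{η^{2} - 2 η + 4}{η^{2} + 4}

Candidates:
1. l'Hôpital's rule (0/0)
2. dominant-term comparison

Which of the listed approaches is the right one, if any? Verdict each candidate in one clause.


Diagnosis: no special technique — the expression is continuous at 0 — substitute and evaluate; no indeterminate form appears.
- l'Hôpital's rule (0/0) — substituting the point produces a determinate value, not a 0 over 0 clash.
- dominant-term comparison — this limit is not decided by comparing leading-term growth at infinity.


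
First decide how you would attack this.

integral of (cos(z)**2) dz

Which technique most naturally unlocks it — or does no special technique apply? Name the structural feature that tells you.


Technique: a trigonometric identity — cos(z)**2 is the textbook power-reduction case — identities first, antiderivatives second.


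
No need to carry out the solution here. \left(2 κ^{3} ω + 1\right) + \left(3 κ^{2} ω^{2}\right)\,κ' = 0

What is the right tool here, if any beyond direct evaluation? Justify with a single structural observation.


Best approach: the exact-equation method — equality of cross partials is the green light — assemble the potential function term by term.


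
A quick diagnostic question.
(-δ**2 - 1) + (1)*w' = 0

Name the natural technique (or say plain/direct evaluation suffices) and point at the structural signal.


Method: no special technique — with w absent the equation is not coupled at all: direct integration in δ.


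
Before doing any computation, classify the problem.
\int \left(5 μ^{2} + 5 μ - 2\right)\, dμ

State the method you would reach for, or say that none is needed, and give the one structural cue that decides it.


Verdict: no special technique — the integrand is a sum of constant multiples of powers of μ — integrate term by term.


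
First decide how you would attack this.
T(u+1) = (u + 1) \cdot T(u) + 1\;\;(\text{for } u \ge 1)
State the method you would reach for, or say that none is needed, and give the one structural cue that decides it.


Verdict: a summation factor — rescale the sequence by the product of the weights u + 1 so far — the recurrence collapses to a plain running sum.


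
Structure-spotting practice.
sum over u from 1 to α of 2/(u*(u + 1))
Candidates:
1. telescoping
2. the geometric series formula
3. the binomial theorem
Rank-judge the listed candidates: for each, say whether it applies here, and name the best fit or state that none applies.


Best approach: telescoping — poles of 2/(u*(u + 1)) differ by an integer, the telltale of a telescoping partial-fraction sum.
- telescoping: yes — fits the structure here.
- the geometric series formula: no single multiplier carries one term to the next throughout the sum.
- the binomial theorem: the terms do not reassemble into a binomial power.


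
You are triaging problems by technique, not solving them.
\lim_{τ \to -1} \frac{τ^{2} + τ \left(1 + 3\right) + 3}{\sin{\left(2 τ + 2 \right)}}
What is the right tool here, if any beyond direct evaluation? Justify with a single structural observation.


Best approach: l'Hôpital's rule (0/0) — plug in -1: top and bottom both hit zero, so differentiate each and retry. The standard small-argument limits would also carry it; the rule is the systematic route.


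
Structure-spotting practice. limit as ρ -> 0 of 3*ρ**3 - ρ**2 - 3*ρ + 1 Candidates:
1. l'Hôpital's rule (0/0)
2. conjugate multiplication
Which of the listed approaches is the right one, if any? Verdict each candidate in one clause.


Best approach: no special technique — no zero denominators, no indeterminate clash at 0 — substitute and read off the value.
- l'Hôpital's rule (0/0): substituting the point gives a finite value outright — there is no indeterminate clash to repair.
- conjugate multiplication — rationalization has no target — no divergent radical difference appears.


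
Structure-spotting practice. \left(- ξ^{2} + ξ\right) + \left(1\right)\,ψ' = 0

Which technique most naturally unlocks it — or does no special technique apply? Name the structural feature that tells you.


Best approach: no special technique — with ψ absent the equation is not coupled at all: direct integration in ξ.


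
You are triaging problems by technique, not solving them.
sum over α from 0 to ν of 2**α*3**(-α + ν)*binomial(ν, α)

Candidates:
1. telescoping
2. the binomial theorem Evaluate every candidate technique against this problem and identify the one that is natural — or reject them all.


Verdict: the binomial theorem — the binomial coefficients weight matched powers of 2 and 3, which is exactly the expansion of a binomial power.
- telescoping: the terms as presented offer no neighboring cancellation — a telescoping rewrite may exist, but the displayed structure does not hand one over.
- the binomial theorem: applicable, and directly so.


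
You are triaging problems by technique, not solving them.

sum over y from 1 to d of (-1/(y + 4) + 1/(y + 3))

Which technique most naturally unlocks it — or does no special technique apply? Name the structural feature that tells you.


Method: telescoping — the piece each term subtracts is 1/(y + 3) advanced by one index, and it reappears with a plus sign leading the following term — the sum collapses to its boundary terms.


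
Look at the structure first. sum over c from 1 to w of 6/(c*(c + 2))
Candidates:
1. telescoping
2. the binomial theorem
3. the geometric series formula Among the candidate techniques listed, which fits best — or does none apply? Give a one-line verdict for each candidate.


Technique: telescoping — 6/(c*(c + 2)) hides a difference of shifted reciprocals — decompose it and the middle of the sum vanishes.
- telescoping — applicable, and directly so.
- the binomial theorem — no binomial coefficients pair with matched powers.
- the geometric series formula — the term-to-term ratio changes with the index, so the geometric formula cannot close it.


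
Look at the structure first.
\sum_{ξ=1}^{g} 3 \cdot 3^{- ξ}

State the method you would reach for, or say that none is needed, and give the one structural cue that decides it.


Diagnosis: the geometric series formula — consecutive terms stand in a fixed index-free ratio — the geometric sum formula closes it.


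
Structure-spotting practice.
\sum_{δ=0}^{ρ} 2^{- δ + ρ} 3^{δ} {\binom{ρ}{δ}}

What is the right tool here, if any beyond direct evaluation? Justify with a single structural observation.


Best approach: the binomial theorem — {\binom{ρ}{δ}} weighting matched powers of 3 and 2 is the expanded form of (3 + 2)^ρ — fold it back up.


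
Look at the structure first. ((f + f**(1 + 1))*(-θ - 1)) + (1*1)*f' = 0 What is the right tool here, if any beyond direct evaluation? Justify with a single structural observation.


Method: separation of variables — separating collects all f-dependence with the derivative and leaves all θ-dependence opposite: variables separate. A Bernoulli substitution applies to this equation as given; separation takes the same equation in its displayed form.


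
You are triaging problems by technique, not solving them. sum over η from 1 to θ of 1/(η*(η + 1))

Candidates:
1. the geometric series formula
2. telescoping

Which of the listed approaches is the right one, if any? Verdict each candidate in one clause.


Technique: telescoping — the summand 1/(η*(η + 1)) decomposes into fractions whose poles differ by an integer shift — the series collapses.
- the geometric series formula — dividing successive terms gives an index-dependent quantity, not a constant.
- telescoping — applies; the problem has the shape this method handles.


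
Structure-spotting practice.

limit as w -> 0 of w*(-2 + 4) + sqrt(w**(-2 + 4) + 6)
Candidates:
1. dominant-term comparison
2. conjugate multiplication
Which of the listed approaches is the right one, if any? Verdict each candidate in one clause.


Technique: no special technique — no vanishing denominator and no indeterminate clash at the point — evaluation is immediate.
- dominant-term comparison: no ranking of term growth rates resolves the limit here.
- conjugate multiplication — there are no radicals in tension whose conjugate would simplify matters.


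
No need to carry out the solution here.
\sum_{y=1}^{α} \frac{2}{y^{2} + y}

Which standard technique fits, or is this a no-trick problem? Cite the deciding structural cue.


Diagnosis: telescoping — integer-spaced poles in \frac{2}{y^{2} + y} are the telescoping signature in disguise.


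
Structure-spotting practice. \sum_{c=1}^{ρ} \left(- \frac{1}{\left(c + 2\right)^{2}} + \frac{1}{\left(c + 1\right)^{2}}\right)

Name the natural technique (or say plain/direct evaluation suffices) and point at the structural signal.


Technique: telescoping — the summand is built as \frac{1}{\left(c + 1\right)^{2}} minus its own successor — adjacent terms annihilate down the line.


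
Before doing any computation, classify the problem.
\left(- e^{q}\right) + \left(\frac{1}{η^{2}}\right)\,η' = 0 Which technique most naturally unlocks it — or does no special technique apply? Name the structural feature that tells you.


Method: separation of variables — a product of single-variable factors, e^{q} and η^{2} — the textbook separable form. An exactness check succeeds on this form as well — separation and the potential function arrive at the same answer, separation more directly.


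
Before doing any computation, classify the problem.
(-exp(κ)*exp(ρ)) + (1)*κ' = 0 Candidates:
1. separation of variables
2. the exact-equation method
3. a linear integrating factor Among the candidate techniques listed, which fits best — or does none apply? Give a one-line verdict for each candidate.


Best approach: separation of variables — solved for the derivative, the right side factors as exp(ρ) times exp(κ) — all ρ-dependence separates from all κ-dependence.
- separation of variables: yes, a natural case for it.
- the exact-equation method: the mixed partial derivatives differ, so the left side is not a total differential.
- a linear integrating factor: the unknown enters nonlinearly (through a power, a denominator, or a transcendental function), which the linear integrating-factor recipe cannot absorb as-is — any repair would come from a preliminary substitution, not the factor.


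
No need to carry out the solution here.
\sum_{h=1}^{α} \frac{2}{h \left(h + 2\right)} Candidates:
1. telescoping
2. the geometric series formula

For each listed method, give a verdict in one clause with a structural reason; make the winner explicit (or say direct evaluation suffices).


Method: telescoping — \frac{2}{h \left(h + 2\right)} hides a difference of shifted reciprocals — decompose it and the middle of the sum vanishes.
- telescoping: yes, a natural case for it.
- the geometric series formula: the term-to-term ratio changes with the index, so the geometric formula cannot close it.


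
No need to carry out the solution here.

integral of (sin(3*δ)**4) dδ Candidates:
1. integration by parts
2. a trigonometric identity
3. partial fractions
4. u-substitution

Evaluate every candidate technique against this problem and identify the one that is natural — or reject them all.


Verdict: a trigonometric identity — sin(3*δ)**4 calls for power reduction: rewrite via double angles before any antiderivative is attempted.
- integration by parts: not the natural route: no polynomial-kernel product appears — a recursive parts reduction of the trigonometric product exists, but the identity rewrite is direct.
- a trigonometric identity — applicable, and directly so.
- partial fractions: there is no rational-function structure to decompose.
- u-substitution — no subexpression of the integrand pairs with its own derivative as a factor — individual terms may offer their own substitutions, but any change of variable covering the whole integral would have to be constructed from outside the expression.


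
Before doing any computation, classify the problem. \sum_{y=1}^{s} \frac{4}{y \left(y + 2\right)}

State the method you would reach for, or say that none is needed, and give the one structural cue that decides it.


Best approach: telescoping — \frac{4}{y \left(y + 2\right)} hides a difference of shifted reciprocals — decompose it and the middle of the sum vanishes.


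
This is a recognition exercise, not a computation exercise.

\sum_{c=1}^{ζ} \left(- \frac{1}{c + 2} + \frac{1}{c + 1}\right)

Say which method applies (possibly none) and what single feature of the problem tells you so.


Verdict: telescoping — the summand is built as \frac{1}{c + 1} minus its own successor — adjacent terms annihilate down the line.


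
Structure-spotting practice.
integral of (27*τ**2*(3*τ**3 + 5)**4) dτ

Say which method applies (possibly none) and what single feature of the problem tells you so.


Method: u-substitution — gathered as a product, the integrand carries the factor 27*τ**2 — up to a constant, the derivative of the inner expression 3*τ**3 + 5 — so u = 3*τ**3 + 5 collapses the integral. Multiplying out and using the power rule would succeed as well, just with far more bookkeeping.


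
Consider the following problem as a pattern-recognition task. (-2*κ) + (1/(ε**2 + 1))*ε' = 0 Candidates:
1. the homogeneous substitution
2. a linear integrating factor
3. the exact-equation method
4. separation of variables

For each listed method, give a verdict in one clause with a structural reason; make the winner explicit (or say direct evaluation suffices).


Technique: separation of variables — separating collects all ε-dependence with the derivative and leaves all κ-dependence opposite: variables separate.
- the homogeneous substitution — the ratio of the variables does not determine the slope.
- a linear integrating factor: the unknown enters nonlinearly (through a power, a denominator, or a transcendental function), which the linear integrating-factor recipe cannot absorb as-is — any repair would come from a preliminary substitution, not the factor.
- the exact-equation method: with no real cross-dependence between the variables, the exact-equation machinery is a detour rather than the natural reading.
- separation of variables: applies; the problem has the shape this method handles.


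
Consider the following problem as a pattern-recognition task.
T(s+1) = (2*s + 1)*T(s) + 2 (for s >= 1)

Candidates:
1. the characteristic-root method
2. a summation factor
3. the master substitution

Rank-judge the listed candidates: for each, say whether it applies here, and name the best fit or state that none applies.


Method: a summation factor — rescale the sequence by the product of the weights 2*s + 1 so far — the recurrence collapses to a plain running sum.
- the characteristic-root method: the coefficients vary with the index, breaking the constant-coefficient structure the method needs.
- a summation factor: yes, a natural case for it.
- the master substitution — the recursion shifts the index rather than dividing it.


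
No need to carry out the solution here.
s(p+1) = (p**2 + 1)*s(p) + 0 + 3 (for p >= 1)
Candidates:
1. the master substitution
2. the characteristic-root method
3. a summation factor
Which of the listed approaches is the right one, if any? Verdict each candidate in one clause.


Technique: a summation factor — because the multiplier p**2 + 1 is index-dependent, divide through by its running product and sum the resulting differences.
- the master substitution — the recursion shifts the index rather than dividing it.
- the characteristic-root method — the coefficients change with the index, which the root method cannot absorb.
- a summation factor — applicable, and directly so.


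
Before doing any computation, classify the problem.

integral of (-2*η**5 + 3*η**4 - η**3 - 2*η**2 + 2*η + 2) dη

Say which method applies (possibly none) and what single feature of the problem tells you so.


Diagnosis: no special technique — a term-by-term power-rule job in η; no substitution or rearrangement earns its keep here.


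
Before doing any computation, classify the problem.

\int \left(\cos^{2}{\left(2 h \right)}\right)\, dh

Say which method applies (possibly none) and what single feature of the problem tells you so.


Method: a trigonometric identity — reduce \cos^{2}{\left(2 h \right)} with the power-reduction formula and the integral becomes first-degree trigonometry.


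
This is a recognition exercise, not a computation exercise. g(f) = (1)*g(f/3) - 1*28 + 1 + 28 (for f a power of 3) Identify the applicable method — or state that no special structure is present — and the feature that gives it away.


Verdict: the master substitution — recursion at f/3 is multiplicative in the index; logarithmic reindexing via f = 3^m linearizes it.


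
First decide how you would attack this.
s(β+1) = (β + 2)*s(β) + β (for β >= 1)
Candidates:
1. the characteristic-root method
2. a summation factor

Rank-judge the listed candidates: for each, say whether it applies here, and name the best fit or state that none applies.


Best approach: a summation factor — normalize by the running product of β + 2: the left side becomes a difference, and differences sum.
- the characteristic-root method — the coefficients change with the index, which the root method cannot absorb.
- a summation factor: yes — fits the structure here.


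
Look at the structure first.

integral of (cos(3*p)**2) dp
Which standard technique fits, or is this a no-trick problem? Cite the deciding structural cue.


Best approach: a trigonometric identity — even powers like cos(3*p)**2 never integrate directly; the half-angle identity lowers the degree first.


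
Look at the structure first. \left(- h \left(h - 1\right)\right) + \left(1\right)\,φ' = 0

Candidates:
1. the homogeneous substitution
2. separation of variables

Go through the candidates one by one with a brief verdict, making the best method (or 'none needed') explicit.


Best approach: no special technique — the slope is a function of h alone, so integrate both sides directly.
- the homogeneous substitution: the slope changes under joint rescaling, failing the degree-zero test.
- separation of variables: separation is only trivially available — with the unknown absent from the slope this is a direct integration, not a separation problem.


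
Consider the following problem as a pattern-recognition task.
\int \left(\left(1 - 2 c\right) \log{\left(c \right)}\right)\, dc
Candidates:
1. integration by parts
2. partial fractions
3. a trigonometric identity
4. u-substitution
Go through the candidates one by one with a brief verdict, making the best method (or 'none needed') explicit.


Technique: integration by parts — take \log{\left(c \right)} as the piece to differentiate: what remains is a power-rule integral in disguise.
- integration by parts: a fit — the right tool for this form.
- partial fractions: there is no rational-function structure to decompose.
- a trigonometric identity: there is no trigonometric structure at all — the integrand carries no sine or cosine to rewrite.
- u-substitution: no subexpression of the integrand pairs with its own derivative as a factor — individual terms may offer their own substitutions, but any change of variable covering the whole integral would have to be constructed from outside the expression.


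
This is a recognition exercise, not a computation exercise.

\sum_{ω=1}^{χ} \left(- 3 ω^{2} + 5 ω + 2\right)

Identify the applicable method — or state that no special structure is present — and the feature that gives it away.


Method: no special technique — the sum is polynomial through and through; closed forms for each power of ω finish it directly.
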